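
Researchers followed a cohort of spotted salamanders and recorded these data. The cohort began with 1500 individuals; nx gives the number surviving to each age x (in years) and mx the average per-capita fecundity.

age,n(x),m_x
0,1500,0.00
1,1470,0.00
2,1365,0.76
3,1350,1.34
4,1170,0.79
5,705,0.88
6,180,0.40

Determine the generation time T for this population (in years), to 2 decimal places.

3.30

lx = nx/n0 = nx/1500: 1, 0.98, 0.91, 0.9, 0.78, 0.47, 0.12
lx·mx: 0, 0, 0.6916, 1.206, 0.6162, 0.4136, 0.048 → R0 = 2.9754
x·lx·mx: 0, 0, 1.3832, 3.618, 2.4648, 2.068, 0.288 → Σ = 9.822
T = 9.822 / 2.9754 = 3.301069… → 3.30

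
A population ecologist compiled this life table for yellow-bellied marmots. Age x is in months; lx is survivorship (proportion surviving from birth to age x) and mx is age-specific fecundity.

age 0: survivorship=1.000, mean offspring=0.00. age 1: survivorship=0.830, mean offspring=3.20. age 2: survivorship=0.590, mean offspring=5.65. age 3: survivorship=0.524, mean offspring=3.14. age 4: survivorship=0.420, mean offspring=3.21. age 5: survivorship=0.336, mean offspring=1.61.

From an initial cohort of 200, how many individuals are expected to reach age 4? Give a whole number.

Expected survivors = N0 · l_4 = 200 × 0.420 = 84 → 84

84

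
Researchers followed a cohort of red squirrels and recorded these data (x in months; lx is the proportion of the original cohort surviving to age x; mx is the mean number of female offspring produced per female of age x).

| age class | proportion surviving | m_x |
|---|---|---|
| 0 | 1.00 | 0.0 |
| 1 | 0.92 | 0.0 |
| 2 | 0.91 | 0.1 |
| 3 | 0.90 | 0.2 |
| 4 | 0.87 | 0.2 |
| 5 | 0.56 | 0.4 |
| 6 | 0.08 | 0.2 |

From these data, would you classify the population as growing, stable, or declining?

R0 = Σ lx·mx = 0 + 0 + 0.091 + 0.18 + 0.174 + 0.224 + 0.016 = 0.685
R0 < 1, so the population is declining.

declining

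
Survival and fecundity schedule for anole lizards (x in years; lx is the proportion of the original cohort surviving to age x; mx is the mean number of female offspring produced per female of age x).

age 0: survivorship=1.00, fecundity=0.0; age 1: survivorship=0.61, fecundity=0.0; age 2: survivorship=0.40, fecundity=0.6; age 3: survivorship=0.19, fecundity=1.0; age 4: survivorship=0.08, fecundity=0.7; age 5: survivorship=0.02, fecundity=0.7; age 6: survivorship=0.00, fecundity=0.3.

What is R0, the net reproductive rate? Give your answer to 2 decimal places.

lx·mx by age: 0, 0, 0.24, 0.19, 0.056, 0.014, 0
R0 = Σ lx·mx = 0.5 → 0.50

0.50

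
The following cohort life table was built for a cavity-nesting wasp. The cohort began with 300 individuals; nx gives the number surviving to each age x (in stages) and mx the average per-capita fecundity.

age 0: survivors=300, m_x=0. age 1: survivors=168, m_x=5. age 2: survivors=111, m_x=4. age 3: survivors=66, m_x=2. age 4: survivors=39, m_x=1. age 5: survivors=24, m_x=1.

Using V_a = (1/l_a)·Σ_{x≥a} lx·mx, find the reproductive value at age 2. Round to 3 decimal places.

lx = nx/n0 = nx/300: 1, 0.56, 0.37, 0.22, 0.13, 0.08
lx·mx for x ≥ 2: 1.48, 0.44, 0.13, 0.08 → sum = 2.13
V_2 = 2.13 / l_2 = 2.13 / 0.37 = 5.756757… → 5.757

5.757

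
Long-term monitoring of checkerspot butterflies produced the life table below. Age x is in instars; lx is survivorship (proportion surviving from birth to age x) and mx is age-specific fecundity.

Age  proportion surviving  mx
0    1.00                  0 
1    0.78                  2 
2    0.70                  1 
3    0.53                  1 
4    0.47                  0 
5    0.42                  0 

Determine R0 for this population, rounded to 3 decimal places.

2.790

lx·mx by age: 0, 1.56, 0.7, 0.53, 0, 0
R0 = Σ lx·mx = 2.79 → 2.790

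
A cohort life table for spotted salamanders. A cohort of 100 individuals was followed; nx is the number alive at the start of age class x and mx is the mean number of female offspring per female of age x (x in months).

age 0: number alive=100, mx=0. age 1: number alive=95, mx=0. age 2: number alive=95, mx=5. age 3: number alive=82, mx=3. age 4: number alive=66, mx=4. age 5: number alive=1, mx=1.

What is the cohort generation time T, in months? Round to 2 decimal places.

2.79

lx = nx/n0 = nx/100: 1, 0.95, 0.95, 0.82, 0.66, 0.01
lx·mx: 0, 0, 4.75, 2.46, 2.64, 0.01 → R0 = 9.86
x·lx·mx: 0, 0, 9.5, 7.38, 10.56, 0.05 → Σ = 27.49
T = 27.49 / 9.86 = 2.788032… → 2.79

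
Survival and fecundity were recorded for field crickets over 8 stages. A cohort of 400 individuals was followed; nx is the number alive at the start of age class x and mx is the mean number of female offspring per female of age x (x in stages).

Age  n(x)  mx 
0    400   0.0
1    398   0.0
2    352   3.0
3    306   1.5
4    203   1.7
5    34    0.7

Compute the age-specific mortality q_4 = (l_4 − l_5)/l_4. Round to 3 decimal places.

0.833

lx = nx/n0 = nx/400: 1, 0.995, 0.88, 0.765, 0.5075, 0.085
q_4 = (l_4 − l_5) / l_4 = (0.5075 − 0.085) / 0.5075
     = 0.4225 / 0.5075 = 0.832512… → 0.833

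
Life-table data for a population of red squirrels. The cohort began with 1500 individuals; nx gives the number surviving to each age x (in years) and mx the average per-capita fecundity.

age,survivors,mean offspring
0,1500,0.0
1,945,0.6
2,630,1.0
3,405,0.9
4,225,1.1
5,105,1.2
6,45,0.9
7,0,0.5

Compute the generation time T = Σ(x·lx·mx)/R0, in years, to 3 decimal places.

2.421

lx = nx/n0 = nx/1500: 1, 0.63, 0.42, 0.27, 0.15, 0.07, 0.03, 0
lx·mx: 0, 0.378, 0.42, 0.243, 0.165, 0.084, 0.027, 0 → R0 = 1.317
x·lx·mx: 0, 0.378, 0.84, 0.729, 0.66, 0.42, 0.162, 0 → Σ = 3.189
T = 3.189 / 1.317 = 2.421412… → 2.421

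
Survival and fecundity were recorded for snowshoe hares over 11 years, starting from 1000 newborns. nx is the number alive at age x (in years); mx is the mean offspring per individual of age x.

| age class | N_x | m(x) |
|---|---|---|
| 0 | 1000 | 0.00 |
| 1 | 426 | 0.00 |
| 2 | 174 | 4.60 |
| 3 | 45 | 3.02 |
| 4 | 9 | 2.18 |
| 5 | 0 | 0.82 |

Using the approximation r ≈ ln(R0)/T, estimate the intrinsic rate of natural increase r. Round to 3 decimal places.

-0.021

lx = nx/n0 = nx/1000: 1, 0.426, 0.174, 0.045, 0.009, 0
R0 = Σ lx·mx = 0 + 0 + 0.8004 + 0.1359 + 0.01962 + 0 = 0.95592
Σ x·lx·mx = 2.08698; T = 2.08698/0.95592 = 2.18322…
r ≈ ln(R0)/T = ln(0.95592)/2.18322… = -0.02065… → -0.021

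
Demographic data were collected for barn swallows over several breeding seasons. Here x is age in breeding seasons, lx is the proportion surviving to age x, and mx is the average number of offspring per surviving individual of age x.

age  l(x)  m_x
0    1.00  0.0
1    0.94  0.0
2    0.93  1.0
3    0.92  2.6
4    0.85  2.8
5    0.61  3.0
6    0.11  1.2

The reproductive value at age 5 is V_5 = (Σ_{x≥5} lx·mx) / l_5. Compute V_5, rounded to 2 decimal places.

3.22

lx·mx for x ≥ 5: 1.83, 0.132 → sum = 1.962
V_5 = 1.962 / l_5 = 1.962 / 0.61 = 3.216393… → 3.22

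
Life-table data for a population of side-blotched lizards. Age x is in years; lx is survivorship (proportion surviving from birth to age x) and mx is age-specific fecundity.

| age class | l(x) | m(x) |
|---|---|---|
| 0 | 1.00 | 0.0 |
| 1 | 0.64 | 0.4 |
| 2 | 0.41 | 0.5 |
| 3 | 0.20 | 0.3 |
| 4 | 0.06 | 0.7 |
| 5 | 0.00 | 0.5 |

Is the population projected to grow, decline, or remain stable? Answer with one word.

declining

R0 = Σ lx·mx = 0 + 0.256 + 0.205 + 0.06 + 0.042 + 0 = 0.563
R0 < 1, so the population is declining.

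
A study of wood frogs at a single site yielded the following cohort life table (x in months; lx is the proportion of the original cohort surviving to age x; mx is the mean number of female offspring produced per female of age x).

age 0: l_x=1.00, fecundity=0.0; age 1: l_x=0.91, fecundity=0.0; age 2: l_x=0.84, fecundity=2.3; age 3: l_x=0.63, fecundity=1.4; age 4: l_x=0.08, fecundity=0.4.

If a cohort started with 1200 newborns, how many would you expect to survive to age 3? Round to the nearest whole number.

756

Expected survivors = N0 · l_3 = 1200 × 0.63 = 756 → 756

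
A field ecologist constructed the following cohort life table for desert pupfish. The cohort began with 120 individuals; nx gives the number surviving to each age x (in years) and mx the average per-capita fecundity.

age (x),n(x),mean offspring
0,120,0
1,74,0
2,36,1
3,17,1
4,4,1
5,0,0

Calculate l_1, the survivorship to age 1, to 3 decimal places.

l_1 = n_1/n_0 = 74/120 = 0.616667… → 0.617

0.617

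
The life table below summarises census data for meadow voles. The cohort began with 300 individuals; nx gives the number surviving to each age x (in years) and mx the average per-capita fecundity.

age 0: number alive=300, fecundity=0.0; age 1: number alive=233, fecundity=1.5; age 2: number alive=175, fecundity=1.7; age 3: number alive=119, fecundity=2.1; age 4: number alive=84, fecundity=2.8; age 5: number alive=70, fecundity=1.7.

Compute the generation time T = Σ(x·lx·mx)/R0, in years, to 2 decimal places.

lx = nx/n0 = nx/300: 1, 0.77667…, 0.58333…, 0.39667…, 0.28, 0.23333…
lx·mx: 0, 1.165…, 0.991667…, 0.833…, 0.784, 0.396667… → R0 = 4.170333…
x·lx·mx: 0, 1.165…, 1.983333…, 2.499…, 3.136, 1.983333… → Σ = 10.766667…
T = 10.766667… / 4.170333… = 2.581728… → 2.58

2.58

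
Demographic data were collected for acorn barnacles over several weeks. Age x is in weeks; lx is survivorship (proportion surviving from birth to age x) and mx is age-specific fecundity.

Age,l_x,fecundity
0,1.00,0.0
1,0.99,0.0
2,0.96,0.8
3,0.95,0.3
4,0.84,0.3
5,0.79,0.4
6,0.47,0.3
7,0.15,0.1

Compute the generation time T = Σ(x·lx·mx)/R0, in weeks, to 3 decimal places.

lx·mx: 0, 0, 0.768, 0.285, 0.252, 0.316, 0.141, 0.015 → R0 = 1.777
x·lx·mx: 0, 0, 1.536, 0.855, 1.008, 1.58, 0.846, 0.105 → Σ = 5.93
T = 5.93 / 1.777 = 3.337085… → 3.337

3.337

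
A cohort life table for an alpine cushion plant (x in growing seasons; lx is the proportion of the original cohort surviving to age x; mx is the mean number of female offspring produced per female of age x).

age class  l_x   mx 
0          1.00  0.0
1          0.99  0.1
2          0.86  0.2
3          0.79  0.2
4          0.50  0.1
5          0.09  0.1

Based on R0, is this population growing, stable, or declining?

declining

R0 = Σ lx·mx = 0 + 0.099 + 0.172 + 0.158 + 0.05 + 0.009 = 0.488
R0 < 1, so the population is declining.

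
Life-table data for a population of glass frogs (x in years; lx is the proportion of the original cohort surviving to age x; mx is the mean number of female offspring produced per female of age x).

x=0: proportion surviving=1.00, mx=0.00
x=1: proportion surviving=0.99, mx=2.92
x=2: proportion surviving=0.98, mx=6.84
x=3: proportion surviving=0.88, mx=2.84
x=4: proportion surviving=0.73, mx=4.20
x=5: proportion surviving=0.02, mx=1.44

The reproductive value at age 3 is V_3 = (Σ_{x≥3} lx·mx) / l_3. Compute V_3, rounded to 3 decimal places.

6.357

lx·mx for x ≥ 3: 2.4992, 3.066, 0.0288 → sum = 5.594
V_3 = 5.594 / l_3 = 5.594 / 0.88 = 6.356818… → 6.357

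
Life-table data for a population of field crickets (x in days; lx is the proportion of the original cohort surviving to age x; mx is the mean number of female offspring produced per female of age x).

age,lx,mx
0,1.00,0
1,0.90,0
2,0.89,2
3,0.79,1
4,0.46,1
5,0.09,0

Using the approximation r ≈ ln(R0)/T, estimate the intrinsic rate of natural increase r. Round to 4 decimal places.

0.4323

R0 = Σ lx·mx = 0 + 0 + 1.78 + 0.79 + 0.46 + 0 = 3.03
Σ x·lx·mx = 7.77; T = 7.77/3.03 = 2.56436…
r ≈ ln(R0)/T = ln(3.03)/2.56436… = 0.432297… → 0.4323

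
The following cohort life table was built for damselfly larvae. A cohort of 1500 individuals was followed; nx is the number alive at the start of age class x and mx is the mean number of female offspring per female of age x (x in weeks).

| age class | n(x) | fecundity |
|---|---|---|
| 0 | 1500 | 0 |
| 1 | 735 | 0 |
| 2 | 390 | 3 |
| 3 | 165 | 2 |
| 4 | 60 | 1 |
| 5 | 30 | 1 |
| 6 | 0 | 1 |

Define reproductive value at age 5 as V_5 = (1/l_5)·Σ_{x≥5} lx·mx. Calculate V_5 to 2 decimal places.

lx = nx/n0 = nx/1500: 1, 0.49, 0.26, 0.11, 0.04, 0.02, 0
lx·mx for x ≥ 5: 0.02, 0 → sum = 0.02
V_5 = 0.02 / l_5 = 0.02 / 0.02 = 1 → 1.00

1.00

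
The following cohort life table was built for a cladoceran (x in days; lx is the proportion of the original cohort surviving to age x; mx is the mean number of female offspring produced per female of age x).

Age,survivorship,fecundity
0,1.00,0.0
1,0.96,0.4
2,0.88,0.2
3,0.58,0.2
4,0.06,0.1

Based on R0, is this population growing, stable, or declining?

declining

R0 = Σ lx·mx = 0 + 0.384 + 0.176 + 0.116 + 0.006 = 0.682
R0 < 1, so the population is declining.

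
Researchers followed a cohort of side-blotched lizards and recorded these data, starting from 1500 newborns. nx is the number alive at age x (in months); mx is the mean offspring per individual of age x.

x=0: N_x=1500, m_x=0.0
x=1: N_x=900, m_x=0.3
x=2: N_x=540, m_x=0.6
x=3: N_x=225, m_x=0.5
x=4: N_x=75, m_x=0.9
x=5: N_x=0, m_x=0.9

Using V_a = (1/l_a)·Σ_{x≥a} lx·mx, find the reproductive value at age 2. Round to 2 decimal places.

lx = nx/n0 = nx/1500: 1, 0.6, 0.36, 0.15, 0.05, 0
lx·mx for x ≥ 2: 0.216, 0.075, 0.045, 0 → sum = 0.336
V_2 = 0.336 / l_2 = 0.336 / 0.36 = 0.933333… → 0.93

0.93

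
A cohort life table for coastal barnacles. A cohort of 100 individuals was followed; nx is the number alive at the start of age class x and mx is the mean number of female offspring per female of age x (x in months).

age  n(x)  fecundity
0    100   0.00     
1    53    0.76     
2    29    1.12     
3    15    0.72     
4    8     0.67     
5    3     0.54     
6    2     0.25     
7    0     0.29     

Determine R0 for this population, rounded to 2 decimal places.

lx = nx/n0 = nx/100: 1, 0.53, 0.29, 0.15, 0.08, 0.03, 0.02, 0
lx·mx by age: 0, 0.4028, 0.3248, 0.108, 0.0536, 0.0162, 0.005, 0
R0 = Σ lx·mx = 0.9104 → 0.91

0.91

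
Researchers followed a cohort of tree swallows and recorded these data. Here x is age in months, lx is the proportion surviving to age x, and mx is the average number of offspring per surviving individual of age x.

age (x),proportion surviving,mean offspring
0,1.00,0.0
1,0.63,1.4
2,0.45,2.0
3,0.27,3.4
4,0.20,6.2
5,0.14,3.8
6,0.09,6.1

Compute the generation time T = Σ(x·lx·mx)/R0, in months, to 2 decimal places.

3.26

lx·mx: 0, 0.882, 0.9, 0.918, 1.24, 0.532, 0.549 → R0 = 5.021
x·lx·mx: 0, 0.882, 1.8, 2.754, 4.96, 2.66, 3.294 → Σ = 16.35
T = 16.35 / 5.021 = 3.256323… → 3.26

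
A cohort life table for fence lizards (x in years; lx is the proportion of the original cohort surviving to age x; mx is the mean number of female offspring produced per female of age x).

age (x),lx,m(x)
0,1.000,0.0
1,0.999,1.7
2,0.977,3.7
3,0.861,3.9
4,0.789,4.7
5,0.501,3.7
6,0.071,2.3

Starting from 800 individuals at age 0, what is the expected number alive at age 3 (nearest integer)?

689

Expected survivors = N0 · l_3 = 800 × 0.861 = 688.8 → 689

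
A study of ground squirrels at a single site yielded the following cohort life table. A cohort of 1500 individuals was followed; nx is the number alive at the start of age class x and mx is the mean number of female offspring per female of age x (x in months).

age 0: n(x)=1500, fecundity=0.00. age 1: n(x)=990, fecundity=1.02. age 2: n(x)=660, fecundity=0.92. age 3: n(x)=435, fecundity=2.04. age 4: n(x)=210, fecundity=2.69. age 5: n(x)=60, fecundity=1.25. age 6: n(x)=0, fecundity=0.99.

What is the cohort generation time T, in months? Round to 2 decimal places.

lx = nx/n0 = nx/1500: 1, 0.66, 0.44, 0.29, 0.14, 0.04, 0
lx·mx: 0, 0.6732, 0.4048, 0.5916, 0.3766, 0.05, 0 → R0 = 2.0962
x·lx·mx: 0, 0.6732, 0.8096, 1.7748, 1.5064, 0.25, 0 → Σ = 5.014
T = 5.014 / 2.0962 = 2.391947… → 2.39

2.39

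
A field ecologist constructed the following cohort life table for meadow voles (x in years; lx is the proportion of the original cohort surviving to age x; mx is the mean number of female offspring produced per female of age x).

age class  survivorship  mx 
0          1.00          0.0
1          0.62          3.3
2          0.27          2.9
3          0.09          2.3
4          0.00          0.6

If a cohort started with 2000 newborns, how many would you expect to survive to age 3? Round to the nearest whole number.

Expected survivors = N0 · l_3 = 2000 × 0.09 = 180 → 180

180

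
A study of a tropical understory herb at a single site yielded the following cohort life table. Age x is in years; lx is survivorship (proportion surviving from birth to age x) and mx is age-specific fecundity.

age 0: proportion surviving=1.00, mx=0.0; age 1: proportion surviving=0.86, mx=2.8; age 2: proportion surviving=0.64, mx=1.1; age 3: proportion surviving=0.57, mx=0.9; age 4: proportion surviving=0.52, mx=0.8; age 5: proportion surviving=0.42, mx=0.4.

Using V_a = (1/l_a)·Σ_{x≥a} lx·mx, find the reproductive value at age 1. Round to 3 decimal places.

4.894

lx·mx for x ≥ 1: 2.408, 0.704, 0.513, 0.416, 0.168 → sum = 4.209
V_1 = 4.209 / l_1 = 4.209 / 0.86 = 4.894186… → 4.894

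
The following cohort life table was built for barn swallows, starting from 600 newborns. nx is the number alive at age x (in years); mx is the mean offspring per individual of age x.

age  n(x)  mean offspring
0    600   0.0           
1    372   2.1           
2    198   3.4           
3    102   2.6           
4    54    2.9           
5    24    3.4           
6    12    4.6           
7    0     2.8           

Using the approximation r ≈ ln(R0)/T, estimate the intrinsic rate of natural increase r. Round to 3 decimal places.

lx = nx/n0 = nx/600: 1, 0.62, 0.33, 0.17, 0.09, 0.04, 0.02, 0
R0 = Σ lx·mx = 0 + 1.302 + 1.122 + 0.442 + 0.261 + 0.136 + 0.092 + 0 = 3.355
Σ x·lx·mx = 7.148; T = 7.148/3.355 = 2.13055…
r ≈ ln(R0)/T = ln(3.355)/2.13055… = 0.56814… → 0.568

0.568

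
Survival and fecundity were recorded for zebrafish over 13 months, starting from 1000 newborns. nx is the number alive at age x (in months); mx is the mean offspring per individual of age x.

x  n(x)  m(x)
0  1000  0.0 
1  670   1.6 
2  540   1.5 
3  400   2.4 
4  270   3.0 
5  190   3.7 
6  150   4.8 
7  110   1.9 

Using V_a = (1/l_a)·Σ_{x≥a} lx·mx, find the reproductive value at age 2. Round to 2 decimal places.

lx = nx/n0 = nx/1000: 1, 0.67, 0.54, 0.4, 0.27, 0.19, 0.15, 0.11
lx·mx for x ≥ 2: 0.81, 0.96, 0.81, 0.703, 0.72, 0.209 → sum = 4.212
V_2 = 4.212 / l_2 = 4.212 / 0.54 = 7.8 → 7.80

7.80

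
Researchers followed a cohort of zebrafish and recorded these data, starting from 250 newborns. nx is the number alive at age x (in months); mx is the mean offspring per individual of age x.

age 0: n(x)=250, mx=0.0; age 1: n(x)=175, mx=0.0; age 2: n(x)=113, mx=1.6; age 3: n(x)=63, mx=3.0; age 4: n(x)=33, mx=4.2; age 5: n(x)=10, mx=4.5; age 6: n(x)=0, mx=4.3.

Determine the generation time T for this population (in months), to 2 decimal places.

lx = nx/n0 = nx/250: 1, 0.7, 0.452, 0.252, 0.132, 0.04, 0
lx·mx: 0, 0, 0.7232, 0.756, 0.5544, 0.18, 0 → R0 = 2.2136
x·lx·mx: 0, 0, 1.4464, 2.268, 2.2176, 0.9, 0 → Σ = 6.832
T = 6.832 / 2.2136 = 3.086375… → 3.09

3.09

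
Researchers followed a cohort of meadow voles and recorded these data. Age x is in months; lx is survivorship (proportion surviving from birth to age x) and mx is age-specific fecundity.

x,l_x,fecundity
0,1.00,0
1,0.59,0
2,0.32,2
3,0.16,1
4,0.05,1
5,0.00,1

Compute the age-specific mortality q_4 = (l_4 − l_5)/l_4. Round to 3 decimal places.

q_4 = (l_4 − l_5) / l_4 = (0.05 − 0) / 0.05
     = 0.05 / 0.05 = 1 → 1.000

1.000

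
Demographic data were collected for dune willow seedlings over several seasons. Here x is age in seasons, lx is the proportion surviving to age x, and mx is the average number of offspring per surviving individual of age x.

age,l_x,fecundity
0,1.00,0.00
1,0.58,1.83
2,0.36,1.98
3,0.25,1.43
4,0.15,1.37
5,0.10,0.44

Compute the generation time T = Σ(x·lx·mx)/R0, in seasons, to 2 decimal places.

1.93

lx·mx: 0, 1.0614, 0.7128, 0.3575, 0.2055, 0.044 → R0 = 2.3812
x·lx·mx: 0, 1.0614, 1.4256, 1.0725, 0.822, 0.22 → Σ = 4.6015
T = 4.6015 / 2.3812 = 1.932429… → 1.93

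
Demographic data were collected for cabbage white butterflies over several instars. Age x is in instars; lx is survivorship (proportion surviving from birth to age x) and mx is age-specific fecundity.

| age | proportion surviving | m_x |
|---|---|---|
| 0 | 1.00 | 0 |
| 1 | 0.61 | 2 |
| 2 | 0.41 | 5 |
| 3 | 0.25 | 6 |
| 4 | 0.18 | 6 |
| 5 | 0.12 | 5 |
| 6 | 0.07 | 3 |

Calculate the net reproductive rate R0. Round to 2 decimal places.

lx·mx by age: 0, 1.22, 2.05, 1.5, 1.08, 0.6, 0.21
R0 = Σ lx·mx = 6.66 → 6.66

6.66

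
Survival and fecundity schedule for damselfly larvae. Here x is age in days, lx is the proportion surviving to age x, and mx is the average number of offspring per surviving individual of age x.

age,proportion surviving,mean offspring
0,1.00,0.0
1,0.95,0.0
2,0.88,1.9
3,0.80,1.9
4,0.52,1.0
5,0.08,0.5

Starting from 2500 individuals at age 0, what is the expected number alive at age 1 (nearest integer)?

Expected survivors = N0 · l_1 = 2500 × 0.95 = 2375 → 2375

2375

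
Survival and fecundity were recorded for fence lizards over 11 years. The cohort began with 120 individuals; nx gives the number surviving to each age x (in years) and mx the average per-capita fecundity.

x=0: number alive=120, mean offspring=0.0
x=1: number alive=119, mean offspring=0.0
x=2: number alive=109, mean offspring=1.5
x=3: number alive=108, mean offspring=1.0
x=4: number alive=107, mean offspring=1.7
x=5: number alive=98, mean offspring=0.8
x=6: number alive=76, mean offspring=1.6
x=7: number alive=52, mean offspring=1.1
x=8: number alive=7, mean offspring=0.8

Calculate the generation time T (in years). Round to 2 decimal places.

lx = nx/n0 = nx/120: 1, 0.99167…, 0.90833…, 0.9, 0.89167…, 0.81667…, 0.63333…, 0.43333…, 0.05833…
lx·mx: 0, 0, 1.3625…, 0.9, 1.515833…, 0.653333…, 1.013333…, 0.476667…, 0.046667… → R0 = 5.968333…
x·lx·mx: 0, 0, 2.725…, 2.7, 6.063333…, 3.266667…, 6.08…, 3.336667…, 0.373333… → Σ = 24.545…
T = 24.545… / 5.968333… = 4.112538… → 4.11

4.11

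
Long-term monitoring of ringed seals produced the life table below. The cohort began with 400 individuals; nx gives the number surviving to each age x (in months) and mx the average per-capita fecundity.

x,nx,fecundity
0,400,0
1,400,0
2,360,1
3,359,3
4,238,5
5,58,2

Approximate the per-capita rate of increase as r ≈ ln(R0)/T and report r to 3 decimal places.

lx = nx/n0 = nx/400: 1, 1, 0.9, 0.8975, 0.595, 0.145
R0 = Σ lx·mx = 0 + 0 + 0.9 + 2.6925 + 2.975 + 0.29 = 6.8575
Σ x·lx·mx = 23.2275; T = 23.2275/6.8575 = 3.38717…
r ≈ ln(R0)/T = ln(6.8575)/3.38717… = 0.56842… → 0.568

0.568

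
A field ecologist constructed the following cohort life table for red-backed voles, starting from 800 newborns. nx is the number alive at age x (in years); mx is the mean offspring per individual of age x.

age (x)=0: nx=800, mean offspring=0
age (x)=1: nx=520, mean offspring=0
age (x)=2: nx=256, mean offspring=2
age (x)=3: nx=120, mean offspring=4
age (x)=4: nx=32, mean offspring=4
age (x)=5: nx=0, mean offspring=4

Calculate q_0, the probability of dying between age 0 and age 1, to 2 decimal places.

0.35

lx = nx/n0 = nx/800: 1, 0.65, 0.32, 0.15, 0.04, 0
q_0 = (l_0 − l_1) / l_0 = (1 − 0.65) / 1
     = 0.35 / 1 = 0.35 → 0.35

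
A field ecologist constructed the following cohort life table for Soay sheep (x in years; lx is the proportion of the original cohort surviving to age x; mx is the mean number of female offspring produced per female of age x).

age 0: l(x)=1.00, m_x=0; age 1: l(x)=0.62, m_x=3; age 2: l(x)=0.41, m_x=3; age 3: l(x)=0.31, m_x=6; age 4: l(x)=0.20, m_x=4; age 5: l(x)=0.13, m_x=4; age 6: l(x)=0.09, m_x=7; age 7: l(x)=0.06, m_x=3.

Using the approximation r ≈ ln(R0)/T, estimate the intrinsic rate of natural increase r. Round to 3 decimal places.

R0 = Σ lx·mx = 0 + 1.86 + 1.23 + 1.86 + 0.8 + 0.52 + 0.63 + 0.18 = 7.08
Σ x·lx·mx = 20.74; T = 20.74/7.08 = 2.92938…
r ≈ ln(R0)/T = ln(7.08)/2.92938… = 0.66815… → 0.668

0.668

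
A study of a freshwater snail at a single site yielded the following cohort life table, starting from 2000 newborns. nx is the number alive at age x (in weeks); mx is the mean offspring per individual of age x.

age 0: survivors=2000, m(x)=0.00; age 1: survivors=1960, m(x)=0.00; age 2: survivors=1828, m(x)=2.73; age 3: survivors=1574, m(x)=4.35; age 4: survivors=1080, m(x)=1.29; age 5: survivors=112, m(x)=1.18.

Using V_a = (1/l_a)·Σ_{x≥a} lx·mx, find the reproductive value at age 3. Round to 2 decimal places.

lx = nx/n0 = nx/2000: 1, 0.98, 0.914, 0.787, 0.54, 0.056
lx·mx for x ≥ 3: 3.42345, 0.6966, 0.06608 → sum = 4.18613
V_3 = 4.18613 / l_3 = 4.18613 / 0.787 = 5.319098… → 5.32

5.32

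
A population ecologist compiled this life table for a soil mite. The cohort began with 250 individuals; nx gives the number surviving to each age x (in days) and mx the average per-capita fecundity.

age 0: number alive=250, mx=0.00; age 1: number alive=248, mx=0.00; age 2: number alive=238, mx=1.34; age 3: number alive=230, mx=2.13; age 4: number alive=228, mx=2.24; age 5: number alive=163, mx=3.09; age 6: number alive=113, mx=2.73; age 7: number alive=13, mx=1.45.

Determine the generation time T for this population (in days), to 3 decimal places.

lx = nx/n0 = nx/250: 1, 0.992, 0.952, 0.92, 0.912, 0.652, 0.452, 0.052
lx·mx: 0, 0, 1.27568, 1.9596, 2.04288, 2.01468, 1.23396, 0.0754 → R0 = 8.6022
x·lx·mx: 0, 0, 2.55136, 5.8788, 8.17152, 10.0734, 7.40376, 0.5278 → Σ = 34.60664
T = 34.60664 / 8.6022 = 4.022999… → 4.023

4.023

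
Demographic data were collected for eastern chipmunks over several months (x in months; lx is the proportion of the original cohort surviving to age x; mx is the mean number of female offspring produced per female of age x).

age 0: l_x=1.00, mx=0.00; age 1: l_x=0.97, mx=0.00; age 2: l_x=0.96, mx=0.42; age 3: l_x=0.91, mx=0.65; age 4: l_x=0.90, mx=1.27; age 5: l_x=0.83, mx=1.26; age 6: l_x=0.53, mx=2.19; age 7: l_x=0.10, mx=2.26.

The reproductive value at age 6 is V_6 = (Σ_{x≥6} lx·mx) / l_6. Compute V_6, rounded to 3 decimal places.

2.616

lx·mx for x ≥ 6: 1.1607, 0.226 → sum = 1.3867
V_6 = 1.3867 / l_6 = 1.3867 / 0.53 = 2.616415… → 2.616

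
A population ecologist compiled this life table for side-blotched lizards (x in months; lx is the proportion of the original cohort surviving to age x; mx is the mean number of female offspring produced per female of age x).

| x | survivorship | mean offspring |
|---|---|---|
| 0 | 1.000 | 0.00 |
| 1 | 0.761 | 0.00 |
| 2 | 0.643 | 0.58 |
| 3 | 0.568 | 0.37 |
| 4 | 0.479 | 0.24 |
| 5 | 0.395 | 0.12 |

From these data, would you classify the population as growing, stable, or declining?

declining

R0 = Σ lx·mx = 0 + 0 + 0.37294 + 0.21016 + 0.11496 + 0.0474 = 0.74546
R0 < 1, so the population is declining.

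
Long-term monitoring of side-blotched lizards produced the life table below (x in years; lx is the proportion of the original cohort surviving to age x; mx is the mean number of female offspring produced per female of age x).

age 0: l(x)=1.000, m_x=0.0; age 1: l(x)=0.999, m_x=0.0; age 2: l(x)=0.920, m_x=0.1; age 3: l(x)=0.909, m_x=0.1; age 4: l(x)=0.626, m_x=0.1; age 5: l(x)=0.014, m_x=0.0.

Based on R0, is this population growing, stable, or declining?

R0 = Σ lx·mx = 0 + 0 + 0.092 + 0.0909 + 0.0626 + 0 = 0.2455
R0 < 1, so the population is declining.

declining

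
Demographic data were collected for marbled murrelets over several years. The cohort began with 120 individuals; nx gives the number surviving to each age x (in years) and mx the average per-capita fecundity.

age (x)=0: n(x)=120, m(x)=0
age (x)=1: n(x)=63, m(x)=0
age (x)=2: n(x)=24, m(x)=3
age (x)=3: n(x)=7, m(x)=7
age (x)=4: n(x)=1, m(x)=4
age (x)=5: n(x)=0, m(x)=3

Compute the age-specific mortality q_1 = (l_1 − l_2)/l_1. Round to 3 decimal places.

0.619

lx = nx/n0 = nx/120: 1, 0.525, 0.2, 0.05833…, 0.00833…, 0
q_1 = (l_1 − l_2) / l_1 = (0.525 − 0.2) / 0.525
     = 0.325 / 0.525 = 0.619048… → 0.619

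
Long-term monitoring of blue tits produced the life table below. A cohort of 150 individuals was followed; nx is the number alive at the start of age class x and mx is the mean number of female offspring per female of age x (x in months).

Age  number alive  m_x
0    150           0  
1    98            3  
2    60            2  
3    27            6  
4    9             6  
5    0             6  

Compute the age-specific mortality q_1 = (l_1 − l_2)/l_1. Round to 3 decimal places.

lx = nx/n0 = nx/150: 1, 0.65333…, 0.4, 0.18, 0.06, 0
q_1 = (l_1 − l_2) / l_1 = (0.653333… − 0.4) / 0.653333…
     = 0.253333… / 0.653333… = 0.387755… → 0.388

0.388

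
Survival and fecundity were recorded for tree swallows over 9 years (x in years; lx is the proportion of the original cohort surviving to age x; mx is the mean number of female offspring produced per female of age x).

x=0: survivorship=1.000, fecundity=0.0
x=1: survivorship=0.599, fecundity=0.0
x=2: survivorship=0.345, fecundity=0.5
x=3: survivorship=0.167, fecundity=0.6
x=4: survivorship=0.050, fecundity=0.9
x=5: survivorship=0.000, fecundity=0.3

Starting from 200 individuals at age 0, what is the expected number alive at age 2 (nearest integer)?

Expected survivors = N0 · l_2 = 200 × 0.345 = 69 → 69

69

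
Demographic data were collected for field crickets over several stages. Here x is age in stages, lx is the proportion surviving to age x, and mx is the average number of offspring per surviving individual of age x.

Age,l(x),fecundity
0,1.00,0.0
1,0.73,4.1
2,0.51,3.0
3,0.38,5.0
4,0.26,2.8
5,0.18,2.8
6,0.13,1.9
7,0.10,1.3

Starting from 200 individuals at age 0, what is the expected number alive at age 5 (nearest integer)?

Expected survivors = N0 · l_5 = 200 × 0.18 = 36 → 36

36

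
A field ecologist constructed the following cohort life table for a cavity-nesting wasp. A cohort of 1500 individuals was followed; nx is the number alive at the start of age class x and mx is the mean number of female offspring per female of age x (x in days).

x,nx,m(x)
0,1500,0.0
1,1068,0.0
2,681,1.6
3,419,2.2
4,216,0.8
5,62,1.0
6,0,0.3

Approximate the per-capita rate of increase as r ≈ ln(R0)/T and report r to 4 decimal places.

lx = nx/n0 = nx/1500: 1, 0.712, 0.454, 0.27933…, 0.144, 0.04133…, 0
R0 = Σ lx·mx = 0 + 0 + 0.7264 + 0.61453… + 0.1152 + 0.04133… + 0 = 1.497467…
Σ x·lx·mx = 3.963867…; T = 3.963867…/1.497467… = 2.64705…
r ≈ ln(R0)/T = ln(1.497467…)/2.64705… = 0.152538… → 0.1525

0.1525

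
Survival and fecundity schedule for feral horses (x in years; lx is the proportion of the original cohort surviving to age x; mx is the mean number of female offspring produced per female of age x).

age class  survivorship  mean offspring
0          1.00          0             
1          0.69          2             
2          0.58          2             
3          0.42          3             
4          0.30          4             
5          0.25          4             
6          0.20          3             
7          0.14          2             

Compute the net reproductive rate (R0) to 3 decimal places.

6.880

lx·mx by age: 0, 1.38, 1.16, 1.26, 1.2, 1, 0.6, 0.28
R0 = Σ lx·mx = 6.88 → 6.880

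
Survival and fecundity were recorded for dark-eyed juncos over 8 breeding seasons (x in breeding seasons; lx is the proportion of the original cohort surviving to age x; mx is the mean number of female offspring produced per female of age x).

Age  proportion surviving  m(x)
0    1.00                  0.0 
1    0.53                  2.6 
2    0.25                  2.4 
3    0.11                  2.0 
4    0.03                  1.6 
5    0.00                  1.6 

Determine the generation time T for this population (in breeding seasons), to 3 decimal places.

1.527

lx·mx: 0, 1.378, 0.6, 0.22, 0.048, 0 → R0 = 2.246
x·lx·mx: 0, 1.378, 1.2, 0.66, 0.192, 0 → Σ = 3.43
T = 3.43 / 2.246 = 1.527159… → 1.527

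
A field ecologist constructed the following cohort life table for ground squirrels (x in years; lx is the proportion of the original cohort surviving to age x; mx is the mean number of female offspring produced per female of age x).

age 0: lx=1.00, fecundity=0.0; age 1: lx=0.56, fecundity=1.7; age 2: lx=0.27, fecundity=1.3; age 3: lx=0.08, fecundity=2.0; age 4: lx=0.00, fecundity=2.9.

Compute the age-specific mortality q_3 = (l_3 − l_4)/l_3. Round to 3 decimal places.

1.000

q_3 = (l_3 − l_4) / l_3 = (0.08 − 0) / 0.08
     = 0.08 / 0.08 = 1 → 1.000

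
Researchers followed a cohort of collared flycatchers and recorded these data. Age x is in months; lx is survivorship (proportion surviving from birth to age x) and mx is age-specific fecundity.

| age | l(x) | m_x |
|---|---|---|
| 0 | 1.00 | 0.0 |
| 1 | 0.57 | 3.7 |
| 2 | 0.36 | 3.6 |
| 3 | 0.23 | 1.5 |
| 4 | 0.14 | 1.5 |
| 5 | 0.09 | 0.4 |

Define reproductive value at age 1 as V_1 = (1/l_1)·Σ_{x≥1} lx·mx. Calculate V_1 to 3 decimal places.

lx·mx for x ≥ 1: 2.109, 1.296, 0.345, 0.21, 0.036 → sum = 3.996
V_1 = 3.996 / l_1 = 3.996 / 0.57 = 7.010526… → 7.011

7.011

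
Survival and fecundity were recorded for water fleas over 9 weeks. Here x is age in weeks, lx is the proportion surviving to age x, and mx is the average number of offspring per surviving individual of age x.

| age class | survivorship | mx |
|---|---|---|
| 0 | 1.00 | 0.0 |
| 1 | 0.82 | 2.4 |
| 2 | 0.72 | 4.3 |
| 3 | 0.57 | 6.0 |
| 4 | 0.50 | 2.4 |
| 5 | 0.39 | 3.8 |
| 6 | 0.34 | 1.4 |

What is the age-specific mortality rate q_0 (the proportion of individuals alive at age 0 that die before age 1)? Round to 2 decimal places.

q_0 = (l_0 − l_1) / l_0 = (1 − 0.82) / 1
     = 0.18 / 1 = 0.18 → 0.18

0.18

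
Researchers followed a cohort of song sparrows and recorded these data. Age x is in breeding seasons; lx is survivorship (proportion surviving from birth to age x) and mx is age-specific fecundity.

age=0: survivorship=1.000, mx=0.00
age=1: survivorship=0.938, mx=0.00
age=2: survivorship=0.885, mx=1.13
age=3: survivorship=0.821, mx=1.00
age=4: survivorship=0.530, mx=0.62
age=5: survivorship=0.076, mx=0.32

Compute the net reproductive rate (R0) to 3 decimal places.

lx·mx by age: 0, 0, 1.00005, 0.821, 0.3286, 0.02432
R0 = Σ lx·mx = 2.17397 → 2.174

2.174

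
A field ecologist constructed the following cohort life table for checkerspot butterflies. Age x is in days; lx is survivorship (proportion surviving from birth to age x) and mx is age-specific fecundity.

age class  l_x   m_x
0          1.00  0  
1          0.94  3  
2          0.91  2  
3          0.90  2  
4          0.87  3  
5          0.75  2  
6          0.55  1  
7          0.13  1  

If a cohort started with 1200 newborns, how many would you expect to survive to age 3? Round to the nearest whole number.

Expected survivors = N0 · l_3 = 1200 × 0.90 = 1080 → 1080

1080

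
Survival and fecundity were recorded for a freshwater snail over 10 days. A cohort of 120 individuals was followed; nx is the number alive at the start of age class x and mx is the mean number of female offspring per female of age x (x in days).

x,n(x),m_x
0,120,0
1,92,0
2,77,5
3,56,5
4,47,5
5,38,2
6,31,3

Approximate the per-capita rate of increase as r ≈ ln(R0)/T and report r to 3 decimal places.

0.670

lx = nx/n0 = nx/120: 1, 0.76667…, 0.64167…, 0.46667…, 0.39167…, 0.31667…, 0.25833…
R0 = Σ lx·mx = 0 + 0 + 3.20833… + 2.33333… + 1.95833… + 0.63333… + 0.775… = 8.908333…
Σ x·lx·mx = 29.066667…; T = 29.066667…/8.908333… = 3.26286…
r ≈ ln(R0)/T = ln(8.908333…)/3.26286… = 0.67027… → 0.670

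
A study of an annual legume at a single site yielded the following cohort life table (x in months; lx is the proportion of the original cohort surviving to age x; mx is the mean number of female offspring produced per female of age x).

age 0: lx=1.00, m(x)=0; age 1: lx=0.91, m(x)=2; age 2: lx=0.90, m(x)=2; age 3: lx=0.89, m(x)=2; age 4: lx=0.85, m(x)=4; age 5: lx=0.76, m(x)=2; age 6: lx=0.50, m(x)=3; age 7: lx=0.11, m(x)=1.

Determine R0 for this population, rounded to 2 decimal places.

lx·mx by age: 0, 1.82, 1.8, 1.78, 3.4, 1.52, 1.5, 0.11
R0 = Σ lx·mx = 11.93 → 11.93

11.93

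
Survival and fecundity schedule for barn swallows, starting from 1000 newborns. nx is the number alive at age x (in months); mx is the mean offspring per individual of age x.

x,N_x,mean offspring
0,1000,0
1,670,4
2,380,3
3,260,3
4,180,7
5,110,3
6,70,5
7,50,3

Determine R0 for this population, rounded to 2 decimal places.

6.69

lx = nx/n0 = nx/1000: 1, 0.67, 0.38, 0.26, 0.18, 0.11, 0.07, 0.05
lx·mx by age: 0, 2.68, 1.14, 0.78, 1.26, 0.33, 0.35, 0.15
R0 = Σ lx·mx = 6.69 → 6.69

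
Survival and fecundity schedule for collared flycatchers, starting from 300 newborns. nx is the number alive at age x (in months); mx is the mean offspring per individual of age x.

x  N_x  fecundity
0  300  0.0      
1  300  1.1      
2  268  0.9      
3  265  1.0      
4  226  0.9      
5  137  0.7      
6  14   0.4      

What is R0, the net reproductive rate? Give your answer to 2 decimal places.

lx = nx/n0 = nx/300: 1, 1, 0.89333…, 0.88333…, 0.75333…, 0.45667…, 0.04667…
lx·mx by age: 0, 1.1, 0.804…, 0.883333…, 0.678…, 0.319667…, 0.018667…
R0 = Σ lx·mx = 3.803667… → 3.80

3.80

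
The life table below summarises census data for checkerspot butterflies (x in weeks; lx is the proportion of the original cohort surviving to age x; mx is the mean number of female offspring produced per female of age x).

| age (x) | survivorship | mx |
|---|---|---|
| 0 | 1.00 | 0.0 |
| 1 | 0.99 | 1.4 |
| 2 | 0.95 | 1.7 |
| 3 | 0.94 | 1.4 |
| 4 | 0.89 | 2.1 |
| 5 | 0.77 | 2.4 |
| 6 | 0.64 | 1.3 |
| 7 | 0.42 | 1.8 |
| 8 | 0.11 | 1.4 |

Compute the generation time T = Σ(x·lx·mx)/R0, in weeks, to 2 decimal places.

3.76

lx·mx: 0, 1.386, 1.615, 1.316, 1.869, 1.848, 0.832, 0.756, 0.154 → R0 = 9.776
x·lx·mx: 0, 1.386, 3.23, 3.948, 7.476, 9.24, 4.992, 5.292, 1.232 → Σ = 36.796
T = 36.796 / 9.776 = 3.763912… → 3.76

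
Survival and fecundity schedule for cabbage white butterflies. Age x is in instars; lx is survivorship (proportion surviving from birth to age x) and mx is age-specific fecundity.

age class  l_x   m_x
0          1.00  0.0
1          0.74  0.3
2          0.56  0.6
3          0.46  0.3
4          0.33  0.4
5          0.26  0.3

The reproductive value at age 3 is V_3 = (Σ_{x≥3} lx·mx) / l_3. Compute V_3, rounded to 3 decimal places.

lx·mx for x ≥ 3: 0.138, 0.132, 0.078 → sum = 0.348
V_3 = 0.348 / l_3 = 0.348 / 0.46 = 0.756522… → 0.757

0.757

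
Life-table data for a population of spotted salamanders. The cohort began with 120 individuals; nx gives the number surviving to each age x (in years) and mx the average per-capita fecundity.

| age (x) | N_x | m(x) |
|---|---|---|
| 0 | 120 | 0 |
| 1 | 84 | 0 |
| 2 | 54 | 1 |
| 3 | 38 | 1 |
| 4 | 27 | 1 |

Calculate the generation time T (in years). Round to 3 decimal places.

lx = nx/n0 = nx/120: 1, 0.7, 0.45, 0.31667…, 0.225
lx·mx: 0, 0, 0.45, 0.316667…, 0.225 → R0 = 0.991667…
x·lx·mx: 0, 0, 0.9, 0.95…, 0.9 → Σ = 2.75…
T = 2.75… / 0.991667… = 2.773109… → 2.773

2.773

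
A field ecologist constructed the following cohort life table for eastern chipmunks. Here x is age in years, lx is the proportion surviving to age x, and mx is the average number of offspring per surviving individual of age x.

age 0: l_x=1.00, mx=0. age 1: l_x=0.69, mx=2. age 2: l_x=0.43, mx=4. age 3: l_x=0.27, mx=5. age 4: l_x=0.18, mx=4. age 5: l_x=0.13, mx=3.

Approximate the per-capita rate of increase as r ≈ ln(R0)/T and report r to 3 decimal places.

R0 = Σ lx·mx = 0 + 1.38 + 1.72 + 1.35 + 0.72 + 0.39 = 5.56
Σ x·lx·mx = 13.7; T = 13.7/5.56 = 2.46403…
r ≈ ln(R0)/T = ln(5.56)/2.46403… = 0.69626… → 0.696

0.696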